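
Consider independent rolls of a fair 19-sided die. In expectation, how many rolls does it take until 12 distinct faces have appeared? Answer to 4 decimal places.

18.1428

With k distinct faces already seen, the next new one arrives after an expected 19/(19-k) rolls.
Sum over k = 0,...,11: E = 19/19 + 19/18 + 19/17 + ... + 19/9 + 19/8 = 18.14277.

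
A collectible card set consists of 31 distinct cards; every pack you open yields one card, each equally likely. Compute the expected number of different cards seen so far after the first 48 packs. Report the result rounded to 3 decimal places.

24.576

For each card, P(seen in 48 packs) = 1 - (30/31)^48 = 0.7928.
By linearity of expectation, E[distinct seen] = 31·(1 - (30/31)^48) = 24.5758.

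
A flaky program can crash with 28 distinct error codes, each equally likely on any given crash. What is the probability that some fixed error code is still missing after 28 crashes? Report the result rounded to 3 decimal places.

0.361

On each crash the fixed error code fails to appear with probability 27/28.
P(still missing after 28) = (27/28)^28 = 0.3612.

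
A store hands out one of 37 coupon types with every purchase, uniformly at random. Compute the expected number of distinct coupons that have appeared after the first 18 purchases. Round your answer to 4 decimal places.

For each coupon, P(seen in 18 purchases) = 1 - (36/37)^18 = 0.38932.
By linearity of expectation, E[distinct seen] = 37·(1 - (36/37)^18) = 14.40483.

14.4048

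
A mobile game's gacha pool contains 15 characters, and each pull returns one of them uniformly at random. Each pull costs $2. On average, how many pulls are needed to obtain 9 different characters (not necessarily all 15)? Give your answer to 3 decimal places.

13.023

With k distinct characters already seen, the next new one arrives after an expected 15/(15-k) pulls.
Sum over k = 0,...,8: E = 15/15 + 15/14 + 15/13 + ... + 15/8 + 15/7 = 13.0234.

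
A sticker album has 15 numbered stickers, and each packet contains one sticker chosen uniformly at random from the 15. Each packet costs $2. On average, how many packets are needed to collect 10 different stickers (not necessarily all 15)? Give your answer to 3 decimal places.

With k distinct stickers already seen, the next new one arrives after an expected 15/(15-k) packets.
Sum over k = 0,...,9: E = 15/15 + 15/14 + 15/13 + ... + 15/7 + 15/6 = 15.5234.

15.523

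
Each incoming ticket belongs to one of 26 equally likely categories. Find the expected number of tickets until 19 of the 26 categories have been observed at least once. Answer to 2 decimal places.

32.80

Going from k to k+1 distinct takes a geometric number of tickets with mean 26/(26-k).
Sum over k = 0,...,18: E = 26/26 + 26/25 + 26/24 + ... + 26/9 + 26/8 = 32.801.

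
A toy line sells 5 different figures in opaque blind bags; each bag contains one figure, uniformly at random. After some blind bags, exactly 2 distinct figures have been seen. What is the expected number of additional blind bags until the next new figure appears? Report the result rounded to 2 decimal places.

1.67

The number of blind bags until the next new figure is geometric with success probability 3/5, so its mean is 5/3.
E = 5/3 = 1.667.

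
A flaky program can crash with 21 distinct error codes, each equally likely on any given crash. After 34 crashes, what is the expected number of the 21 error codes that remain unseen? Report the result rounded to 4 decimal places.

3.9975

For each error code, P(unseen after 34) = (20/21)^34 = 0.19035.
By linearity of expectation, E[unseen] = 21·(20/21)^34 = 3.99745.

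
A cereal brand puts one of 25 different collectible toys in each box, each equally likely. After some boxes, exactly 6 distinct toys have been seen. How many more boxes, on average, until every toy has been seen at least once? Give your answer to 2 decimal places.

With k distinct toys already seen, the next new one takes an expected 25/(25-k) boxes.
Sum over k = 6,...,24: E = 25/19 + 25/18 + 25/17 + ... + 25/2 + 25/1 = 88.693.

88.69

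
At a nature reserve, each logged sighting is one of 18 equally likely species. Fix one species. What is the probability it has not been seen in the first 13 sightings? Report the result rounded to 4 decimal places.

Each sighting misses the fixed species with probability (18-1)/18 = 17/18, independently.
P(still missing after 13) = (17/18)^13 = 0.47566.

0.4757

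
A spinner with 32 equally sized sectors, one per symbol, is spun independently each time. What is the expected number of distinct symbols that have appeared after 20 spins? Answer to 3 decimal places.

15.042

For each symbol, P(seen in 20 spins) = 1 - (31/32)^20 = 0.4701.
By linearity of expectation, E[distinct seen] = 32·(1 - (31/32)^20) = 15.0416.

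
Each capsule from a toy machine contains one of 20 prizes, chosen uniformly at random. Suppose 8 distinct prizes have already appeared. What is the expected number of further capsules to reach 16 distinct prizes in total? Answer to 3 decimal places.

The wait to go from k to k+1 distinct prizes is geometric with mean 20/(20-k).
Sum over k = 8,...,15: E = 20/12 + 20/11 + 20/10 + ... + 20/6 + 20/5 = 20.3975.

20.398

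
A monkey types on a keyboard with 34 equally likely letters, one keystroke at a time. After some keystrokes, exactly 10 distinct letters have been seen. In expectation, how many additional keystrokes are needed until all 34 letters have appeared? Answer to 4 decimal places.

128.3826

With k distinct letters already seen, the next new one takes an expected 34/(34-k) keystrokes.
Sum over k = 10,...,33: E = 34/24 + 34/23 + 34/22 + ... + 34/2 + 34/1 = 128.38258.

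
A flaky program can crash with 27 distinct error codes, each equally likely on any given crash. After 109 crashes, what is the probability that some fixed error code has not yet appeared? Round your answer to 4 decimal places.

Each crash misses the fixed error code with probability (27-1)/27 = 26/27, independently.
P(still missing after 109) = (26/27)^109 = 0.01635.

0.0163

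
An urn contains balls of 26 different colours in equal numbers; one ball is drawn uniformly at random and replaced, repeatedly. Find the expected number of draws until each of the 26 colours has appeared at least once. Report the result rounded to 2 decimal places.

100.21

The wait to go from k to k+1 distinct colours is geometric with mean 26/(26-k).
E[T] = 26/26 + 26/25 + 26/24 + ... + 26/2 + 26/1 = 26·H_{26}.
H_{26} = 3.854, so E[T] = 100.215.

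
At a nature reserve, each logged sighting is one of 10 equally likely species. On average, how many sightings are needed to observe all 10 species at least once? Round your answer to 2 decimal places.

29.29

Split into phases: going from k distinct to k+1 distinct takes on average 10/(10-k) sightings.
E[T] = 10/10 + 10/9 + 10/8 + ... + 10/2 + 10/1 = 10·H_{10}.
H_{10} = 2.929, so E[T] = 29.290.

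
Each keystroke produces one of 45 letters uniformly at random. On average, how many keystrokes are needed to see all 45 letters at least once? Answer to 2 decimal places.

Split into phases: going from k distinct to k+1 distinct takes on average 45/(45-k) keystrokes.
E[T] = 45/45 + 45/44 + 45/43 + ... + 45/2 + 45/1 = 45·H_{45}.
H_{45} = 4.395, so E[T] = 197.773.

197.77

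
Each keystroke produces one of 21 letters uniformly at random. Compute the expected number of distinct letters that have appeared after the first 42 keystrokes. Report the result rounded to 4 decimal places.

18.2944

For each letter, P(seen in 42 keystrokes) = 1 - (20/21)^42 = 0.87116.
By linearity of expectation, E[distinct seen] = 21·(1 - (20/21)^42) = 18.29437.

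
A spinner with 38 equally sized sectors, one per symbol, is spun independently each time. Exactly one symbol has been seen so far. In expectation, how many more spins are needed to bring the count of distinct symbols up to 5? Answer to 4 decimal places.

The wait to go from k to k+1 distinct symbols is geometric with mean 38/(38-k).
Sum over k = 1,...,4: E = 38/37 + 38/36 + 38/35 + 38/34 = 4.28594.

4.2859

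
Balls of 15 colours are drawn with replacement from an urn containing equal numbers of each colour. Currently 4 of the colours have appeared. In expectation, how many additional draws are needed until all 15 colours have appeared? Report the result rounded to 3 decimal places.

From k distinct to k+1 distinct takes on average 15/(15-k) draws.
Sum over k = 4,...,14: E = 15/11 + 15/10 + 15/9 + ... + 15/2 + 15/1 = 45.2982.

45.298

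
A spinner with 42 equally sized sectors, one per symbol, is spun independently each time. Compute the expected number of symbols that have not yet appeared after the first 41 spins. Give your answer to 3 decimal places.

15.637

For each symbol, P(unseen after 41) = (41/42)^41 = 0.3723.
By linearity of expectation, E[unseen] = 42·(41/42)^41 = 15.6375.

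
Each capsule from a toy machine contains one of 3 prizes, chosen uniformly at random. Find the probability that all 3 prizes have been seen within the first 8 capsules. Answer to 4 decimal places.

0.8834

By inclusion–exclusion over which prizes are missing,
P(all seen) = Σ_{j=0}^{3} (-1)^j C(3,j)((3-j)/3)^8
= 1.00000 - 0.11706 + 0.00046 - 0.00000
= 0.88340.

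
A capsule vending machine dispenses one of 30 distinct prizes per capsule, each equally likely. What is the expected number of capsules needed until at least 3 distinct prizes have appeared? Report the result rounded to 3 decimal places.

With k distinct prizes already seen, the next new one arrives after an expected 30/(30-k) capsules.
Sum over k = 0,...,2: E = 30/30 + 30/29 + 30/28 = 3.1059.

3.106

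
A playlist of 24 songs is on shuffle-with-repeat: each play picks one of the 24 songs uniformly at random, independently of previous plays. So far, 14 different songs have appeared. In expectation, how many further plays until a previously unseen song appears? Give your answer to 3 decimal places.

The number of plays until the next new song is geometric with success probability 10/24, so its mean is 24/10.
E = 24/10 = 2.4000.

2.400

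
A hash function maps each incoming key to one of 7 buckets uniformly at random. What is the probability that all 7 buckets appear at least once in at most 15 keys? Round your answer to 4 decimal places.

0.4339

Let A_i be the event that bucket i is missing after 15 keys. By inclusion–exclusion on the A_i,
P(all seen) = Σ_{j=0}^{7} (-1)^j C(7,j)((7-j)/7)^15
= 1.00000 - 0.69326 + 0.13499 - 0.00792 + 0.00011 - 0.00000 + 0.00000 - 0.00000
= 0.43392.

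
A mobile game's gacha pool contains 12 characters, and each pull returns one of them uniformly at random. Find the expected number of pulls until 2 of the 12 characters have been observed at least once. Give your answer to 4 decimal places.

Going from k to k+1 distinct takes a geometric number of pulls with mean 12/(12-k).
Sum over k = 0,...,1: E = 12/12 + 12/11 = 2.09091.

2.0909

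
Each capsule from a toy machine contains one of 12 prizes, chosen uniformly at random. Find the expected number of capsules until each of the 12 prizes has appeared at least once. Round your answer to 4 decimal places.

The wait to go from k to k+1 distinct prizes is geometric with mean 12/(12-k).
E[T] = 12/12 + 12/11 + 12/10 + ... + 12/2 + 12/1 = 12·H_{12}.
H_{12} = 3.10321, so E[T] = 37.23853.

37.2385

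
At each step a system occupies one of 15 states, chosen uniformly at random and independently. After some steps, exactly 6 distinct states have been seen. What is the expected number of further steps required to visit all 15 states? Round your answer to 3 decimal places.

42.435

The wait to go from k to k+1 distinct states is geometric with mean 15/(15-k).
Sum over k = 6,...,14: E = 15/9 + 15/8 + 15/7 + ... + 15/2 + 15/1 = 42.4345.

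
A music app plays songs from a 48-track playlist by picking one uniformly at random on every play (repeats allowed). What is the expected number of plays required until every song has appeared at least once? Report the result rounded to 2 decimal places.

After k distinct songs have appeared, the next play gives a new one with probability (48-k)/48, so the expected wait for the (k+1)-th is 48/(48-k).
E[T] = 48/48 + 48/47 + 48/46 + ... + 48/2 + 48/1 = 48·H_{48}.
H_{48} = 4.459, so E[T] = 214.022.

214.02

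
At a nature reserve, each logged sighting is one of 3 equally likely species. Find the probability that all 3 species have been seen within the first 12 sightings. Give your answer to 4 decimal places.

0.9769

By inclusion–exclusion over which species are missing,
P(all seen) = Σ_{j=0}^{3} (-1)^j C(3,j)((3-j)/3)^12
= 1.00000 - 0.02312 + 0.00001 - 0.00000
= 0.97688.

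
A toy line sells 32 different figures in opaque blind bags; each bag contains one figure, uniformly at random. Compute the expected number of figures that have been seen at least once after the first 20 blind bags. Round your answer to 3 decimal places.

15.042

For each figure, P(seen in 20 blind bags) = 1 - (31/32)^20 = 0.4701.
By linearity of expectation, E[distinct seen] = 32·(1 - (31/32)^20) = 15.0416.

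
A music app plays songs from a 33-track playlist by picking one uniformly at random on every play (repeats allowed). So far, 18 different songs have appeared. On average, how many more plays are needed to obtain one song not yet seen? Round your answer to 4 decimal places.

2.2000

The number of plays until the next new song is geometric with success probability 15/33, so its mean is 33/15.
E = 33/15 = 2.20000.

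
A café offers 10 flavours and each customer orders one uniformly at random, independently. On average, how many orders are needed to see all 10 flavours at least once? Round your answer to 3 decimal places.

29.290

The wait to go from k to k+1 distinct flavours is geometric with mean 10/(10-k).
E[T] = 10/10 + 10/9 + 10/8 + ... + 10/2 + 10/1 = 10·H_{10}.
H_{10} = 2.9290, so E[T] = 29.2897.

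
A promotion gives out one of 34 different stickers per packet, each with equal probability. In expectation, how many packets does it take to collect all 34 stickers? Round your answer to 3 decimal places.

After k distinct stickers have appeared, the next packet gives a new one with probability (34-k)/34, so the expected wait for the (k+1)-th is 34/(34-k).
E[T] = 34/34 + 34/33 + 34/32 + ... + 34/2 + 34/1 = 34·H_{34}.
H_{34} = 4.1182, so E[T] = 140.0191.

140.019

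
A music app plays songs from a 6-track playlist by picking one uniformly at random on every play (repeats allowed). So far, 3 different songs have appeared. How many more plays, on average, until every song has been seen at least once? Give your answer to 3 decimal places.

From k distinct to k+1 distinct takes on average 6/(6-k) plays.
Sum over k = 3,...,5: E = 6/3 + 6/2 + 6/1 = 11.0000.

11.000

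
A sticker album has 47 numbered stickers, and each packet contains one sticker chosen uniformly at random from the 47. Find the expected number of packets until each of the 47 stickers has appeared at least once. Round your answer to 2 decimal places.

After k distinct stickers have appeared, the next packet gives a new one with probability (47-k)/47, so the expected wait for the (k+1)-th is 47/(47-k).
E[T] = 47/47 + 47/46 + 47/45 + ... + 47/2 + 47/1 = 47·H_{47}.
H_{47} = 4.438, so E[T] = 208.584.

208.58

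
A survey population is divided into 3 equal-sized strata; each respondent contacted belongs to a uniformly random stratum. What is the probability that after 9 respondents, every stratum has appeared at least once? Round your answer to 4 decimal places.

0.9221

Let A_i be the event that stratum i is missing after 9 respondents. By inclusion–exclusion on the A_i,
P(all seen) = Σ_{j=0}^{3} (-1)^j C(3,j)((3-j)/3)^9
= 1.00000 - 0.07804 + 0.00015 - 0.00000
= 0.92212.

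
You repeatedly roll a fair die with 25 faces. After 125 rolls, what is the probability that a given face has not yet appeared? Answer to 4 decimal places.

Each roll misses the fixed face with probability (25-1)/25 = 24/25, independently.
P(still missing after 125) = (24/25)^125 = 0.00608.

0.0061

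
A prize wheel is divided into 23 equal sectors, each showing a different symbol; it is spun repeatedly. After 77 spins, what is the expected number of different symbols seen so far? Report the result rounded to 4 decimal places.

For each symbol, P(seen in 77 spins) = 1 - (22/23)^77 = 0.96738.
By linearity of expectation, E[distinct seen] = 23·(1 - (22/23)^77) = 22.24971.

22.2497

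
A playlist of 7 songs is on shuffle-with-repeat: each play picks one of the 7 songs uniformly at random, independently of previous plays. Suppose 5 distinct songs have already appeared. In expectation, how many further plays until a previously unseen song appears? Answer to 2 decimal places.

The number of plays until the next new song is geometric with success probability 2/7, so its mean is 7/2.
E = 7/2 = 3.500.

3.50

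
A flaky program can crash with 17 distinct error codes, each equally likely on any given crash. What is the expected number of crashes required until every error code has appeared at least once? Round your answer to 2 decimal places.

58.47

After k distinct error codes have appeared, the next crash gives a new one with probability (17-k)/17, so the expected wait for the (k+1)-th is 17/(17-k).
E[T] = 17/17 + 17/16 + 17/15 + ... + 17/2 + 17/1 = 17·H_{17}.
H_{17} = 3.440, so E[T] = 58.472.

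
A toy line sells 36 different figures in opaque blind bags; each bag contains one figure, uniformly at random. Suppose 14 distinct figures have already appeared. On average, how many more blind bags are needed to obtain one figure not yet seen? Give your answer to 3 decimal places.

1.636

The number of blind bags until the next new figure is geometric with success probability 22/36, so its mean is 36/22.
E = 36/22 = 1.6364.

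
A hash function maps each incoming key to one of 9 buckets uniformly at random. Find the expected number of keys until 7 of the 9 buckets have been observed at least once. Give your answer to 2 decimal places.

11.96

With k distinct buckets already seen, the next new one arrives after an expected 9/(9-k) keys.
Sum over k = 0,...,6: E = 9/9 + 9/8 + 9/7 + ... + 9/4 + 9/3 = 11.961.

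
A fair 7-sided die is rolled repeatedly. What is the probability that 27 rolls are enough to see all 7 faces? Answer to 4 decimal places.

By inclusion–exclusion over which faces are missing,
P(all seen) = Σ_{j=0}^{7} (-1)^j C(7,j)((7-j)/7)^27
= 1.00000 - 0.10903 + 0.00238 - 0.00001 + 0.00000 - 0.00000 + 0.00000 - 0.00000
= 0.89334.

0.8933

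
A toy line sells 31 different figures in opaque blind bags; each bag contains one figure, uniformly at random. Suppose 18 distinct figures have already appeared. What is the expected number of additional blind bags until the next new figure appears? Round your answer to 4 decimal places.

2.3846

Each blind bag yields a new figure with probability (31-18)/31 = 13/31, so the wait is geometric with mean 31/13.
E = 31/13 = 2.38462.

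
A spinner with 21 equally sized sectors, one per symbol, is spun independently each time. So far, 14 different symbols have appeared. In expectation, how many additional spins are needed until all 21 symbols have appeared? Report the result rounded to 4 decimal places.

54.4500

With k distinct symbols already seen, the next new one takes an expected 21/(21-k) spins.
Sum over k = 14,...,20: E = 21/7 + 21/6 + 21/5 + ... + 21/2 + 21/1 = 54.45000.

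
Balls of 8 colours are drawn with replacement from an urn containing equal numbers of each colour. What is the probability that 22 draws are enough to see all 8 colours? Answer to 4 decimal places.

0.6243

By inclusion–exclusion over which colours are missing,
P(all seen) = Σ_{j=0}^{8} (-1)^j C(8,j)((8-j)/8)^22
= 1.00000 - 0.42390 + 0.04995 - 0.00181 + 0.00002 - 0.00000 + 0.00000 - 0.00000 + 0.00000
= 0.62425.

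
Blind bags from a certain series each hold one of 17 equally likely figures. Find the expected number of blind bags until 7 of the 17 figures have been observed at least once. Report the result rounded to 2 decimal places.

Going from k to k+1 distinct takes a geometric number of blind bags with mean 17/(17-k).
Sum over k = 0,...,6: E = 17/17 + 17/16 + 17/15 + ... + 17/12 + 17/11 = 8.680.

8.68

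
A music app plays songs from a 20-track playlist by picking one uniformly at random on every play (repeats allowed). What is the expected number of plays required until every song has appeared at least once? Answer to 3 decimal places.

The wait to go from k to k+1 distinct songs is geometric with mean 20/(20-k).
E[T] = 20/20 + 20/19 + 20/18 + ... + 20/2 + 20/1 = 20·H_{20}.
H_{20} = 3.5977, so E[T] = 71.9548.

71.955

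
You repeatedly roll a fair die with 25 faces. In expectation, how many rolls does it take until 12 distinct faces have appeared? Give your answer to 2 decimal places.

15.90

Going from k to k+1 distinct takes a geometric number of rolls with mean 25/(25-k).
Sum over k = 0,...,11: E = 25/25 + 25/24 + 25/23 + ... + 25/15 + 25/14 = 15.896.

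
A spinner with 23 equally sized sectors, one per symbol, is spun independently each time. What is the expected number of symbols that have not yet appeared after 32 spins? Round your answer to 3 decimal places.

For each symbol, P(unseen after 32) = (22/23)^32 = 0.2411.
By linearity of expectation, E[unseen] = 23·(22/23)^32 = 5.5458.

5.546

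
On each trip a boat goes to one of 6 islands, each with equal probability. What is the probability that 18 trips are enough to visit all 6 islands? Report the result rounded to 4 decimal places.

By inclusion–exclusion over which islands are missing,
P(all seen) = Σ_{j=0}^{6} (-1)^j C(6,j)((6-j)/6)^18
= 1.00000 - 0.22537 + 0.01015 - 0.00008 + 0.00000 - 0.00000 + 0.00000
= 0.78471.

0.7847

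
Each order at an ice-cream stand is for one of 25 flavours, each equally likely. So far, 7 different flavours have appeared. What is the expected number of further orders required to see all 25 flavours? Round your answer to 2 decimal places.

87.38

From k distinct to k+1 distinct takes on average 25/(25-k) orders.
Sum over k = 7,...,24: E = 25/18 + 25/17 + 25/16 + ... + 25/2 + 25/1 = 87.378.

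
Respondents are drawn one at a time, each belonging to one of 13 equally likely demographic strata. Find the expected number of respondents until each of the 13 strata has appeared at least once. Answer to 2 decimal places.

41.34

The wait to go from k to k+1 distinct strata is geometric with mean 13/(13-k).
E[T] = 13/13 + 13/12 + 13/11 + ... + 13/2 + 13/1 = 13·H_{13}.
H_{13} = 3.180, so E[T] = 41.342.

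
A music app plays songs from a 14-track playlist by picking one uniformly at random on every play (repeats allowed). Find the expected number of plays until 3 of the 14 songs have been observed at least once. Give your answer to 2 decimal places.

With k distinct songs already seen, the next new one arrives after an expected 14/(14-k) plays.
Sum over k = 0,...,2: E = 14/14 + 14/13 + 14/12 = 3.244.

3.24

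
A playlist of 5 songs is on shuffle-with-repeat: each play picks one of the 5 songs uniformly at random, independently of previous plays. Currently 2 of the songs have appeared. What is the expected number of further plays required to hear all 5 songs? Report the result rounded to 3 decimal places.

The wait to go from k to k+1 distinct songs is geometric with mean 5/(5-k).
Sum over k = 2,...,4: E = 5/3 + 5/2 + 5/1 = 9.1667.

9.167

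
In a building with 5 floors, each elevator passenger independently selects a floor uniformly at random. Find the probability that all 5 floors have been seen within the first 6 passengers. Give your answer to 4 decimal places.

0.1152

Let A_i be the event that floor i is missing after 6 passengers. By inclusion–exclusion on the A_i,
P(all seen) = Σ_{j=0}^{5} (-1)^j C(5,j)((5-j)/5)^6
= 1.00000 - 1.31072 + 0.46656 - 0.04096 + 0.00032 - 0.00000
= 0.11520.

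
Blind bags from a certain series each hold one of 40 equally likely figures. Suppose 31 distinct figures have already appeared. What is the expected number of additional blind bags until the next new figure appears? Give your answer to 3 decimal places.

Each blind bag yields a new figure with probability (40-31)/40 = 9/40, so the wait is geometric with mean 40/9.
E = 40/9 = 4.4444.

4.444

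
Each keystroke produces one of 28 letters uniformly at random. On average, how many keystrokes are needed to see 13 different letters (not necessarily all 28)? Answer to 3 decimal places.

Going from k to k+1 distinct takes a geometric number of keystrokes with mean 28/(28-k).
Sum over k = 0,...,12: E = 28/28 + 28/27 + 28/26 + ... + 28/17 + 28/16 = 17.0504.

17.050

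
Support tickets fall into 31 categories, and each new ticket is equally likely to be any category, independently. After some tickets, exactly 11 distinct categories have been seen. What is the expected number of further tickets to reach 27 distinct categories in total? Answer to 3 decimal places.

46.947

From k distinct to k+1 distinct takes on average 31/(31-k) tickets.
Sum over k = 11,...,26: E = 31/20 + 31/19 + 31/18 + ... + 31/6 + 31/5 = 46.9466.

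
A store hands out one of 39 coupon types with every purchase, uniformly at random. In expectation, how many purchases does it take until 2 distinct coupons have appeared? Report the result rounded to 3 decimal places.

2.026

With k distinct coupons already seen, the next new one arrives after an expected 39/(39-k) purchases.
Sum over k = 0,...,1: E = 39/39 + 39/38 = 2.0263.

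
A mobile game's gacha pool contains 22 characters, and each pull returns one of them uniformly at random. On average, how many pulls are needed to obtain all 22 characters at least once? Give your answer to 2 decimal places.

The wait to go from k to k+1 distinct characters is geometric with mean 22/(22-k).
E[T] = 22/22 + 22/21 + 22/20 + ... + 22/2 + 22/1 = 22·H_{22}.
H_{22} = 3.691, so E[T] = 81.198.

81.20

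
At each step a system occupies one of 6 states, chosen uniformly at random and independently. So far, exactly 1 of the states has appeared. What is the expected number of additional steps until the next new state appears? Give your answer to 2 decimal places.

The number of steps until the next new state is geometric with success probability 5/6, so its mean is 6/5.
E = 6/5 = 1.200.

1.20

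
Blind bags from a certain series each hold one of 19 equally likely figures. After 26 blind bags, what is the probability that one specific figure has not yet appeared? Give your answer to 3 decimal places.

0.245

On each blind bag the fixed figure fails to appear with probability 18/19.
P(still missing after 26) = (18/19)^26 = 0.2452.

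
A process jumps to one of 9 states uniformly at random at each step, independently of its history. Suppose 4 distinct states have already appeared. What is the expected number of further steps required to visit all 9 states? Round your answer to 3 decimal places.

The wait to go from k to k+1 distinct states is geometric with mean 9/(9-k).
Sum over k = 4,...,8: E = 9/5 + 9/4 + 9/3 + 9/2 + 9/1 = 20.5500.

20.550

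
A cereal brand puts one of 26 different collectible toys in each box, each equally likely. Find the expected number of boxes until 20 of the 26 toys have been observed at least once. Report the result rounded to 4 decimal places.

With k distinct toys already seen, the next new one arrives after an expected 26/(26-k) boxes.
Sum over k = 0,...,19: E = 26/26 + 26/25 + 26/24 + ... + 26/8 + 26/7 = 36.51491.

36.5149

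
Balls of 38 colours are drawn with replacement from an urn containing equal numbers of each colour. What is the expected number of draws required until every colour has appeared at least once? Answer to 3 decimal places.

Split into phases: going from k distinct to k+1 distinct takes on average 38/(38-k) draws.
E[T] = 38/38 + 38/37 + 38/36 + ... + 38/2 + 38/1 = 38·H_{38}.
H_{38} = 4.2279, so E[T] = 160.6603.

160.660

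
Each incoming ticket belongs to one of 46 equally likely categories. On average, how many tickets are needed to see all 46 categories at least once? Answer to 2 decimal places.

Split into phases: going from k distinct to k+1 distinct takes on average 46/(46-k) tickets.
E[T] = 46/46 + 46/45 + 46/44 + ... + 46/2 + 46/1 = 46·H_{46}.
H_{46} = 4.417, so E[T] = 203.168.

203.17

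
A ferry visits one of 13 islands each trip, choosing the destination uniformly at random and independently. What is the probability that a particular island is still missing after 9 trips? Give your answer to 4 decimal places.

On each trip the fixed island fails to appear with probability 12/13.
P(still missing after 9) = (12/13)^9 = 0.48657.

0.4866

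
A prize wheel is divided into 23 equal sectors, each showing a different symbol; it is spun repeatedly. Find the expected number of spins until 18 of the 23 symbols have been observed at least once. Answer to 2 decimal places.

33.37

Going from k to k+1 distinct takes a geometric number of spins with mean 23/(23-k).
Sum over k = 0,...,17: E = 23/23 + 23/22 + 23/21 + ... + 23/7 + 23/6 = 33.372.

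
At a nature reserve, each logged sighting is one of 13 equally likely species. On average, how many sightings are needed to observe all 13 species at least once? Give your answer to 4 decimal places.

After k distinct species have appeared, the next sighting gives a new one with probability (13-k)/13, so the expected wait for the (k+1)-th is 13/(13-k).
E[T] = 13/13 + 13/12 + 13/11 + ... + 13/2 + 13/1 = 13·H_{13}.
H_{13} = 3.18013, so E[T] = 41.34174.

41.3417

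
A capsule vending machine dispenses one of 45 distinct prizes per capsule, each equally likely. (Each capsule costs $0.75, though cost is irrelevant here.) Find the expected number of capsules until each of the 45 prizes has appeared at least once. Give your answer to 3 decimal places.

197.773

After k distinct prizes have appeared, the next capsule gives a new one with probability (45-k)/45, so the expected wait for the (k+1)-th is 45/(45-k).
E[T] = 45/45 + 45/44 + 45/43 + ... + 45/2 + 45/1 = 45·H_{45}.
H_{45} = 4.3949, so E[T] = 197.7727.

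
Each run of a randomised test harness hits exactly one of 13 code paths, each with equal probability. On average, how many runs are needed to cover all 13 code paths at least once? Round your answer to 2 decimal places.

41.34

After k distinct code paths have appeared, the next run gives a new one with probability (13-k)/13, so the expected wait for the (k+1)-th is 13/(13-k).
E[T] = 13/13 + 13/12 + 13/11 + ... + 13/2 + 13/1 = 13·H_{13}.
H_{13} = 3.180, so E[T] = 41.342.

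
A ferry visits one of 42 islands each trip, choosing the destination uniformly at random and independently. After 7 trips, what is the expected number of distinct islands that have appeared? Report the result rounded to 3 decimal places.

6.519

For each island, P(seen in 7 trips) = 1 - (41/42)^7 = 0.1552.
By linearity of expectation, E[distinct seen] = 42·(1 - (41/42)^7) = 6.5194.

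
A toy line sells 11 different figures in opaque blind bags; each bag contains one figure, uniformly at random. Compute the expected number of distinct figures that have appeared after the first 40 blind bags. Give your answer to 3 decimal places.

For each figure, P(seen in 40 blind bags) = 1 - (10/11)^40 = 0.9779.
By linearity of expectation, E[distinct seen] = 11·(1 - (10/11)^40) = 10.7570.

10.757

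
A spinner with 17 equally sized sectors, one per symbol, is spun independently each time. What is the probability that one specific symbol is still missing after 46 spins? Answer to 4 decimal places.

0.0615

On each spin the fixed symbol fails to appear with probability 16/17.
P(still missing after 46) = (16/17)^46 = 0.06150.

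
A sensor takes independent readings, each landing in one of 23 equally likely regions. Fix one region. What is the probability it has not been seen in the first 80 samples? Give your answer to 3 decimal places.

Each sample misses the fixed region with probability (23-1)/23 = 22/23, independently.
P(still missing after 80) = (22/23)^80 = 0.0285.

0.029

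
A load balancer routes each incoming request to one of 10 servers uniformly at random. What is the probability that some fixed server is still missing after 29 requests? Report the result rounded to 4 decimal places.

0.0471

Each request misses the fixed server with probability (10-1)/10 = 9/10, independently.
P(still missing after 29) = (9/10)^29 = 0.04710.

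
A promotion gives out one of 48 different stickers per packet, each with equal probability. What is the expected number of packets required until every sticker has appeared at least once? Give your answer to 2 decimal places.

214.02

The wait to go from k to k+1 distinct stickers is geometric with mean 48/(48-k).
E[T] = 48/48 + 48/47 + 48/46 + ... + 48/2 + 48/1 = 48·H_{48}.
H_{48} = 4.459, so E[T] = 214.022.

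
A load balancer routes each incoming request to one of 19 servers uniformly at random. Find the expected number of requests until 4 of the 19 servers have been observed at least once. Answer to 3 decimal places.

4.361

Going from k to k+1 distinct takes a geometric number of requests with mean 19/(19-k).
Sum over k = 0,...,3: E = 19/19 + 19/18 + 19/17 + 19/16 = 4.3607.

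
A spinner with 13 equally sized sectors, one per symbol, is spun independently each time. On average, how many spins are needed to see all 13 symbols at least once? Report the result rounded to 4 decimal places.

After k distinct symbols have appeared, the next spin gives a new one with probability (13-k)/13, so the expected wait for the (k+1)-th is 13/(13-k).
E[T] = 13/13 + 13/12 + 13/11 + ... + 13/2 + 13/1 = 13·H_{13}.
H_{13} = 3.18013, so E[T] = 41.34174.

41.3417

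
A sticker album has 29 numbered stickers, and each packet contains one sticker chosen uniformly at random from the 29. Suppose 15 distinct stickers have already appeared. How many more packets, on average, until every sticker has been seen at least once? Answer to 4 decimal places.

The wait to go from k to k+1 distinct stickers is geometric with mean 29/(29-k).
Sum over k = 15,...,28: E = 29/14 + 29/13 + 29/12 + ... + 29/2 + 29/1 = 94.29531.

94.2953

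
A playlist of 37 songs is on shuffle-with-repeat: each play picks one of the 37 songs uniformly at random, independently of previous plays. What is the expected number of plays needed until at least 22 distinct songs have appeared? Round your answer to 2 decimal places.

32.68

Going from k to k+1 distinct takes a geometric number of plays with mean 37/(37-k).
Sum over k = 0,...,21: E = 37/37 + 37/36 + 37/35 + ... + 37/17 + 37/16 = 32.684.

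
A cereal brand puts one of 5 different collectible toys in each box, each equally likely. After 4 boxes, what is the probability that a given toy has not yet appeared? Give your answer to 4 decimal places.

On each box the fixed toy fails to appear with probability 4/5.
P(still missing after 4) = (4/5)^4 = 0.40960.

0.4096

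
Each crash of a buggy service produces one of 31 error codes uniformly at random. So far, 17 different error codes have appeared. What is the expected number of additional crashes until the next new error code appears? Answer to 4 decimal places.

The number of crashes until the next new error code is geometric with success probability 14/31, so its mean is 31/14.
E = 31/14 = 2.21429.

2.2143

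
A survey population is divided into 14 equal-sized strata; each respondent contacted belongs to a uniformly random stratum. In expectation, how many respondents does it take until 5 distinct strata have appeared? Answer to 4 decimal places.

5.9163

Going from k to k+1 distinct takes a geometric number of respondents with mean 14/(14-k).
Sum over k = 0,...,4: E = 14/14 + 14/13 + 14/12 + 14/11 + 14/10 = 5.91632.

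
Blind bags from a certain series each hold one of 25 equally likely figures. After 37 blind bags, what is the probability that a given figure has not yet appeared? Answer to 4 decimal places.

0.2208

Each blind bag misses the fixed figure with probability (25-1)/25 = 24/25, independently.
P(still missing after 37) = (24/25)^37 = 0.22082.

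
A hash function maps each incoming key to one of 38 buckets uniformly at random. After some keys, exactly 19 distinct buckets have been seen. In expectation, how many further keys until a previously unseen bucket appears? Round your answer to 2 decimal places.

2.00

Each key yields a new bucket with probability (38-19)/38 = 19/38, so the wait is geometric with mean 38/19.
E = 38/19 = 2.000.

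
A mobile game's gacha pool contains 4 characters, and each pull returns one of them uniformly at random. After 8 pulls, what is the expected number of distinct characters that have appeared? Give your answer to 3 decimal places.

For each character, P(seen in 8 pulls) = 1 - (3/4)^8 = 0.8999.
By linearity of expectation, E[distinct seen] = 4·(1 - (3/4)^8) = 3.5995.

3.600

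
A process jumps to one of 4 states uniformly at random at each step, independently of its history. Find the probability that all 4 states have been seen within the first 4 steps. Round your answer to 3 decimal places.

Let A_i be the event that state i is missing after 4 steps. By inclusion–exclusion on the A_i,
P(all seen) = Σ_{j=0}^{4} (-1)^j C(4,j)((4-j)/4)^4
= 1.0000 - 1.2656 + 0.3750 - 0.0156 + 0.0000
= 0.0938.

0.094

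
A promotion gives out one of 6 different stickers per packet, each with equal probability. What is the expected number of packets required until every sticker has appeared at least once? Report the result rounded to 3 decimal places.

14.700

The wait to go from k to k+1 distinct stickers is geometric with mean 6/(6-k).
E[T] = 6/6 + 6/5 + 6/4 + 6/3 + 6/2 + 6/1 = 6·H_{6}.
H_{6} = 2.4500, so E[T] = 14.7000.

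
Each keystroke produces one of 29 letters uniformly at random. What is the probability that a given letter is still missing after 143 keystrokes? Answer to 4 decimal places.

0.0066

Each keystroke misses the fixed letter with probability (29-1)/29 = 28/29, independently.
P(still missing after 143) = (28/29)^143 = 0.00662.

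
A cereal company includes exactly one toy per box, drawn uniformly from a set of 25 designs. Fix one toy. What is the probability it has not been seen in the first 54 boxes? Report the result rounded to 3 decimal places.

Each box misses the fixed toy with probability (25-1)/25 = 24/25, independently.
P(still missing after 54) = (24/25)^54 = 0.1103.

0.110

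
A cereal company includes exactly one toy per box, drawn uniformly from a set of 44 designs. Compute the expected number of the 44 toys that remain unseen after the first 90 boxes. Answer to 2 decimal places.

For each toy, P(unseen after 90) = (43/44)^90 = 0.126.
By linearity of expectation, E[unseen] = 44·(43/44)^90 = 5.557.

5.56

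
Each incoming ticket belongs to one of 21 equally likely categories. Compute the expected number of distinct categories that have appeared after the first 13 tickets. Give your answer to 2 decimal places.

9.86

For each category, P(seen in 13 tickets) = 1 - (20/21)^13 = 0.470.
By linearity of expectation, E[distinct seen] = 21·(1 - (20/21)^13) = 9.863.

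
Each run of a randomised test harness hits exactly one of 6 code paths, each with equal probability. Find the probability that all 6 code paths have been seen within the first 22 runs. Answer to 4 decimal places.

0.8933

By inclusion–exclusion over which code paths are missing,
P(all seen) = Σ_{j=0}^{6} (-1)^j C(6,j)((6-j)/6)^22
= 1.00000 - 0.10868 + 0.00200 - 0.00000 + 0.00000 - 0.00000 + 0.00000
= 0.89332.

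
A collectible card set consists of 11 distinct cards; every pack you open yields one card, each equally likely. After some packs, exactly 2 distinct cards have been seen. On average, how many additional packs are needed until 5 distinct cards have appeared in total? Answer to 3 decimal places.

From k distinct to k+1 distinct takes on average 11/(11-k) packs.
Sum over k = 2,...,4: E = 11/9 + 11/8 + 11/7 = 4.1687.

4.169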